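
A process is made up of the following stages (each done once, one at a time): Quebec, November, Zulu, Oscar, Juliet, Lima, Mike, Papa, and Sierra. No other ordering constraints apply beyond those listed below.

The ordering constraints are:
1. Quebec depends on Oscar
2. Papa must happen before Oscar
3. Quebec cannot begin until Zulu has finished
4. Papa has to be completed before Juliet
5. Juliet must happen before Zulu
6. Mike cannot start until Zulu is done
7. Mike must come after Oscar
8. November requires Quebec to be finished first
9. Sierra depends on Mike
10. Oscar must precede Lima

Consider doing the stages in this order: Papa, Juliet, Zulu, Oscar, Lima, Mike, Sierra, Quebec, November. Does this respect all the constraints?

Yes

Checking each listed constraint against this order: for instance, Zulu is in position 3 and Quebec in position 8, so that constraint holds — and the remaining constraints check out the same way.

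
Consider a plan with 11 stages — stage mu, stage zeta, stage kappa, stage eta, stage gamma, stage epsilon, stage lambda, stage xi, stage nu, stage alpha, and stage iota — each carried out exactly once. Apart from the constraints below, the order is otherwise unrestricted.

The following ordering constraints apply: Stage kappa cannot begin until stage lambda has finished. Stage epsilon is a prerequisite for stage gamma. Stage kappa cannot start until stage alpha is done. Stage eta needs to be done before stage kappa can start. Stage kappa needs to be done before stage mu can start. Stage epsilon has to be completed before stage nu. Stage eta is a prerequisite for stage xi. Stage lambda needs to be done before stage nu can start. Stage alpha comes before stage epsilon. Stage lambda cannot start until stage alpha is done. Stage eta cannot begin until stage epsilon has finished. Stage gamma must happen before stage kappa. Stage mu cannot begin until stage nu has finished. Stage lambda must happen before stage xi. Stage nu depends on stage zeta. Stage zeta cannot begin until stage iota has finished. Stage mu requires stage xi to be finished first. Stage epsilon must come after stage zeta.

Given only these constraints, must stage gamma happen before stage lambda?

Stage gamma and stage lambda are not related by any chain of constraints.
A valid ordering placing stage lambda before stage gamma exists, so the answer is no.

No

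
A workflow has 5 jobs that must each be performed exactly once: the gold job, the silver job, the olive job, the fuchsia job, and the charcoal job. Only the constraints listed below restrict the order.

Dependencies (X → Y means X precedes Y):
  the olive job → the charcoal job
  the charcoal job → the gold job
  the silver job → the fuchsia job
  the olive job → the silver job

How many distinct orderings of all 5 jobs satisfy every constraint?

Only the olive job has no prerequisites, so it must go first.
Systematically extending each partial ordering one job at a time and counting, there are 6 complete orderings.

6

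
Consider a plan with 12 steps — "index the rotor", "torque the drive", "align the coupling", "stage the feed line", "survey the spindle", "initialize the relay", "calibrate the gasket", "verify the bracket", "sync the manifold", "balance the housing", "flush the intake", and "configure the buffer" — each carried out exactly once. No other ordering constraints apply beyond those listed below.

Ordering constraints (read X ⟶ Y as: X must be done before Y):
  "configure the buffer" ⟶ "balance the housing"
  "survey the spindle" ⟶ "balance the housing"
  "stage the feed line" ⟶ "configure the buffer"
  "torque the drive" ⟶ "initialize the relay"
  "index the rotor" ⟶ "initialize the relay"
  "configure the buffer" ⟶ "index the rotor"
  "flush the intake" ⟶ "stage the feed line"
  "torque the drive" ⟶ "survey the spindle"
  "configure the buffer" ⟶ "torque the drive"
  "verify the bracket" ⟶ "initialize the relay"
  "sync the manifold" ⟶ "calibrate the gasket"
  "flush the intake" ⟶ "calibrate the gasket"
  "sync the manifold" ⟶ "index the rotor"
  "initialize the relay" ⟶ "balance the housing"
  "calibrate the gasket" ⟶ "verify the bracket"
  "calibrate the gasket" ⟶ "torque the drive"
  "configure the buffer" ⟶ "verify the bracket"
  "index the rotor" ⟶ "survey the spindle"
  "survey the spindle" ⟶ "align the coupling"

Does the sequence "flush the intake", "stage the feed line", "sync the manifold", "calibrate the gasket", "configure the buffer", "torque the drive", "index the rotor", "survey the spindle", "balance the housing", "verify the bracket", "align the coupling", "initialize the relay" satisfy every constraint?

No

Here "initialize the relay" comes after "balance the housing".
But one of the constraints requires "initialize the relay" before "balance the housing", so this ordering violates it.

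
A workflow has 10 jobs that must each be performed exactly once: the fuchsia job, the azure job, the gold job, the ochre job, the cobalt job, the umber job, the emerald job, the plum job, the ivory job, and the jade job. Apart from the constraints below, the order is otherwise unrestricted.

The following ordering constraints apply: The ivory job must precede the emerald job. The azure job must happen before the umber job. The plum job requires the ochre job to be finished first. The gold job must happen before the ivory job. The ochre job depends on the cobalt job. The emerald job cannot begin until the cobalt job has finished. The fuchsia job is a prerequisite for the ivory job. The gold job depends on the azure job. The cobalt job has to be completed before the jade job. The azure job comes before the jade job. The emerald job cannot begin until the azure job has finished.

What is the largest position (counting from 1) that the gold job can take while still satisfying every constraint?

Following every chain forward from the gold job, the jobs that must come later are the emerald job, the ivory job — 2 of them.
So at least 2 jobs follow the gold job, putting the gold job no later than position 8. That position is achievable by scheduling everything else first.

8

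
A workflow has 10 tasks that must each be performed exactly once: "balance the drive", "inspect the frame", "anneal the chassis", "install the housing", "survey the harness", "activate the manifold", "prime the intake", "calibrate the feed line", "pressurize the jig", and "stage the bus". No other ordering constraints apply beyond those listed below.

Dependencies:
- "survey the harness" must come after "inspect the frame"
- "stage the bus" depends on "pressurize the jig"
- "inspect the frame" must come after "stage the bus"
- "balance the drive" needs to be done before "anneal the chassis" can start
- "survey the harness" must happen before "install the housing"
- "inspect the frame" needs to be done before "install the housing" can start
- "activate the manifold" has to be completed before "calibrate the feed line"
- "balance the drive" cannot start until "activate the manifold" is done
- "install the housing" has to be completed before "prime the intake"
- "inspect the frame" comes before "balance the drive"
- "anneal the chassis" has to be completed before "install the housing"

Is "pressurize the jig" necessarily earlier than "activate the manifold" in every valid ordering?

Nothing in the constraints links "pressurize the jig" and "activate the manifold"; they are unordered relative to each other.
There exist valid orderings with "activate the manifold" before "pressurize the jig", so "pressurize the jig" is not required to come first.

No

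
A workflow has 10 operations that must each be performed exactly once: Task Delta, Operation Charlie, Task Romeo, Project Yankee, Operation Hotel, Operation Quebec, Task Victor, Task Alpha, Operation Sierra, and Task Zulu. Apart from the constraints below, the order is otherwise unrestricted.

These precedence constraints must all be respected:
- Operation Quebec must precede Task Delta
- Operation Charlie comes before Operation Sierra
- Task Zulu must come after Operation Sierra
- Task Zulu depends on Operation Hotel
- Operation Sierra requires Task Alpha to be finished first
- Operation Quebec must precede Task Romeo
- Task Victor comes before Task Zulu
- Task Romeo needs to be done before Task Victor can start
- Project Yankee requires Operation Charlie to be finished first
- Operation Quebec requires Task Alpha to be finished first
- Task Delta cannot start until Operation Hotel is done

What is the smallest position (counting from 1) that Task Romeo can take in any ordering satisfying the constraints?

3

Every operation that must precede Task Romeo has to come before it. Tracing all chains that end at Task Romeo, those operations are: Operation Quebec, Task Alpha — 2 in total.
So at minimum 2 operations come before Task Romeo, putting Task Romeo no earlier than position 3. That position is achievable by scheduling exactly those predecessors first.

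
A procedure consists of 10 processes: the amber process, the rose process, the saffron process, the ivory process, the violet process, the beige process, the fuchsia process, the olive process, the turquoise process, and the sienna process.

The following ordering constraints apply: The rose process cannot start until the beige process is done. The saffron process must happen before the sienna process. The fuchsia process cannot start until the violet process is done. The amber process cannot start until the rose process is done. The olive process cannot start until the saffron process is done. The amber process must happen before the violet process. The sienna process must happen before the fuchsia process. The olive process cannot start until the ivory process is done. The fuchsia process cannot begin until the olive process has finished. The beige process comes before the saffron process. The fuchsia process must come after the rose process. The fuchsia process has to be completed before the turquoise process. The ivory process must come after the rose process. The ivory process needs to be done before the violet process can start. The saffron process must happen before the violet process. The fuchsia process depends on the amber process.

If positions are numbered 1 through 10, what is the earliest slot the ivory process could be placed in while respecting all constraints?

3

Working backwards through the constraints from the ivory process, its full set of required predecessors is the rose process, the beige process — 2 of them.
So at minimum 2 processes come before the ivory process, putting the ivory process no earlier than position 3. That position is achievable by scheduling exactly those predecessors first.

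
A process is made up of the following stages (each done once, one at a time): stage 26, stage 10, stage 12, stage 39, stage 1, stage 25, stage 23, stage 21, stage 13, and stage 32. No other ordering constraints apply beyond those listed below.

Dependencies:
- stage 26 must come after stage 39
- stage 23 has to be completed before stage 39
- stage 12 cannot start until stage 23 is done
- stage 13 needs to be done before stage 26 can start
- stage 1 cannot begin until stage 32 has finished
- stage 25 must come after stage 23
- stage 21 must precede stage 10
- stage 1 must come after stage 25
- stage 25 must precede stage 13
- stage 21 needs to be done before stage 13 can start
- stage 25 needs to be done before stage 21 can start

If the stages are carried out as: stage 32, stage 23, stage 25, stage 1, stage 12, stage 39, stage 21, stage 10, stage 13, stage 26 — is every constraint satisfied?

Going through the constraints one by one, each required predecessor appears earlier in the sequence than its dependent — e.g. stage 25 (position 3) is before stage 13 (position 9), as required.

Yes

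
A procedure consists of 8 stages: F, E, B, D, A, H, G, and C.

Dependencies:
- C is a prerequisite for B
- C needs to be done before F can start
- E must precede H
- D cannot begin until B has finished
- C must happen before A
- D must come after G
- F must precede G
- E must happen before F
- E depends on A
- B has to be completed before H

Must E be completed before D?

Tracing the constraints gives a chain: E → F → G → D.
That forces E before D in every valid schedule.

Yes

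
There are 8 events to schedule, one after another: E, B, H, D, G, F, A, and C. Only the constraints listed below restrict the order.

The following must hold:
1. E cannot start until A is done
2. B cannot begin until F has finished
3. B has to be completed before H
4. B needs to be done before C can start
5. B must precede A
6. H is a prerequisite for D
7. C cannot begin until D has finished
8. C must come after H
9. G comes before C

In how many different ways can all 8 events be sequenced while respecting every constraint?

The events with no prerequisites are G, F; any of them can be placed first.
Enumerating by repeatedly choosing an available event (one whose prerequisites are all placed) gives 65 distinct complete orderings.

65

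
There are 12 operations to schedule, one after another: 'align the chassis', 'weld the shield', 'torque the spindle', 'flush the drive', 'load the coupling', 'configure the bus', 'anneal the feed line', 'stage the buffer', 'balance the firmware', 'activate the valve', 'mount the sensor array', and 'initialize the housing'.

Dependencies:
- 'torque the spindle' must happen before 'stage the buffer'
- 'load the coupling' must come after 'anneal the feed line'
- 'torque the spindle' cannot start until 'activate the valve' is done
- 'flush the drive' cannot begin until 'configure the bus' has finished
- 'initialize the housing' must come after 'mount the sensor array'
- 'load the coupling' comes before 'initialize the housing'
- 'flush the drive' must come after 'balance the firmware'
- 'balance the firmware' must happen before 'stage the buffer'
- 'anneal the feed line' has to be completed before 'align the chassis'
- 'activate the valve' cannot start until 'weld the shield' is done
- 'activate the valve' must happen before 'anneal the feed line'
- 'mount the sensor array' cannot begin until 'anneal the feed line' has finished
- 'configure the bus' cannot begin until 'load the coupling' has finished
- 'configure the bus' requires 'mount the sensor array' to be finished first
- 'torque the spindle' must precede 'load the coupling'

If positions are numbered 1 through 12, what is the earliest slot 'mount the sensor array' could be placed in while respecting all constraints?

Every operation that must precede 'mount the sensor array' has to come before it. Tracing all chains that end at 'mount the sensor array', those operations are: 'weld the shield', 'anneal the feed line', 'activate the valve' — 3 in total.
So at minimum 3 operations come before 'mount the sensor array', putting 'mount the sensor array' no earlier than position 4. That position is achievable by scheduling exactly those predecessors first.

4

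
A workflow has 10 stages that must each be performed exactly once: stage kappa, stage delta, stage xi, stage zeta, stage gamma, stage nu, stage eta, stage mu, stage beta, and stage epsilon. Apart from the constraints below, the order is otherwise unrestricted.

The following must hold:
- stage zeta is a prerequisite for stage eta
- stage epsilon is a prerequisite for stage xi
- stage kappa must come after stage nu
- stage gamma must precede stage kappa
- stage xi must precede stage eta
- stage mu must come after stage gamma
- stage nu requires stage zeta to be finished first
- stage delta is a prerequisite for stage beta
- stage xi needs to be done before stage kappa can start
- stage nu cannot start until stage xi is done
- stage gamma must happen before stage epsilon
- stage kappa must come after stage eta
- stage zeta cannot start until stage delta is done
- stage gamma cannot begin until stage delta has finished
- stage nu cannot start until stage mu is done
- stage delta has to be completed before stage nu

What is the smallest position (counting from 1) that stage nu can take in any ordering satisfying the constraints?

The stages that are forced before stage nu, directly or transitively, are stage delta, stage xi, stage zeta, stage gamma, stage mu, stage epsilon. That's 6 stages.
With 6 mandatory predecessors, the earliest stage nu can sit is position 6+1 = 7, and placing just those 6 first achieves it.

7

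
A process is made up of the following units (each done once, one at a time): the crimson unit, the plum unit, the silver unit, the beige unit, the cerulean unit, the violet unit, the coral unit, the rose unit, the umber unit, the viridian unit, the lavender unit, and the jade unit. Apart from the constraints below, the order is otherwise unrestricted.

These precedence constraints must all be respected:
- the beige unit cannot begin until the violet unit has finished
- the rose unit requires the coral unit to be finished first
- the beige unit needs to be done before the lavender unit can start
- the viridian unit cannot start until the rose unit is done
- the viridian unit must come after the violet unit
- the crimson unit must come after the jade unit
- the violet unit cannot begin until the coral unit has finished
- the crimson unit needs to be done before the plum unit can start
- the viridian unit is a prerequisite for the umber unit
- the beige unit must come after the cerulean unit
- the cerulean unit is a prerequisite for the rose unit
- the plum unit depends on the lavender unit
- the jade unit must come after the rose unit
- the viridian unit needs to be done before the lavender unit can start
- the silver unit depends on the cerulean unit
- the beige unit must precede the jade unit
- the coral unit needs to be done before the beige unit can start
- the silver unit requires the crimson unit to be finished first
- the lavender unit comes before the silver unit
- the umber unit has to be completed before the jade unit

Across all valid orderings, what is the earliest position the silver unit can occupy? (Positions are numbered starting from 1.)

11

Working backwards through the constraints from the silver unit, its full set of required predecessors is the crimson unit, the beige unit, the cerulean unit, the violet unit, the coral unit, the rose unit, the umber unit, the viridian unit, the lavender unit, the jade unit — 10 of them.
So at minimum 10 units come before the silver unit, putting the silver unit no earlier than position 11. That position is achievable by scheduling exactly those predecessors first.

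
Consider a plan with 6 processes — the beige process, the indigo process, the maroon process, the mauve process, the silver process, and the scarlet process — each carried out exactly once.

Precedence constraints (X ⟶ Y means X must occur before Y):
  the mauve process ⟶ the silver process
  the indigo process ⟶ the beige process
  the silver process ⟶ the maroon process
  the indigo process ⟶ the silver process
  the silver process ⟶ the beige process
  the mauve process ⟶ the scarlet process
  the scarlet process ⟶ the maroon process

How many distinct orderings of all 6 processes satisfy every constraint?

The processes with no prerequisites are the indigo process, the mauve process; any of them can be placed first.
Counting all ways to extend the partial order to a total order gives 12.

12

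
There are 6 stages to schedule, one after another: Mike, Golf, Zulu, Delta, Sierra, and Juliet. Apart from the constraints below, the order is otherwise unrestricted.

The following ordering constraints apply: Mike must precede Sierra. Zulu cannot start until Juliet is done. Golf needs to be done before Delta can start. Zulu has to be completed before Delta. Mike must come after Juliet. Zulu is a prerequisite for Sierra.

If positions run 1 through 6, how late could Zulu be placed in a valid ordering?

The stages that are forced after Zulu, directly or by a chain of constraints, are Delta, Sierra. That's 2 stages.
So at least 2 stages follow Zulu, putting Zulu no later than position 4. That position is achievable by scheduling everything else first.

4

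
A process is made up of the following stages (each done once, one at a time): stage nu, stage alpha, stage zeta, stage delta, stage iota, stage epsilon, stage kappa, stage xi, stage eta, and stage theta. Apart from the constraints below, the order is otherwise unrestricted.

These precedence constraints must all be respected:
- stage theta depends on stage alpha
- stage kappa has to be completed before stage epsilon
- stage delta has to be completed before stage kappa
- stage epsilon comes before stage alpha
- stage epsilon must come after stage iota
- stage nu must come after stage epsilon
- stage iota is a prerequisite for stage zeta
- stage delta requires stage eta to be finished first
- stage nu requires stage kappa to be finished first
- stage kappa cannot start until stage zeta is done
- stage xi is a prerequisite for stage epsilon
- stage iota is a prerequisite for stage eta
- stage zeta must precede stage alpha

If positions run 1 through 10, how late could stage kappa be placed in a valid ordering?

Following every chain forward from stage kappa, the stages that must come later are stage nu, stage alpha, stage epsilon, stage theta — 4 of them.
So at least 4 stages follow stage kappa, putting stage kappa no later than position 6. That position is achievable by scheduling everything else first.

6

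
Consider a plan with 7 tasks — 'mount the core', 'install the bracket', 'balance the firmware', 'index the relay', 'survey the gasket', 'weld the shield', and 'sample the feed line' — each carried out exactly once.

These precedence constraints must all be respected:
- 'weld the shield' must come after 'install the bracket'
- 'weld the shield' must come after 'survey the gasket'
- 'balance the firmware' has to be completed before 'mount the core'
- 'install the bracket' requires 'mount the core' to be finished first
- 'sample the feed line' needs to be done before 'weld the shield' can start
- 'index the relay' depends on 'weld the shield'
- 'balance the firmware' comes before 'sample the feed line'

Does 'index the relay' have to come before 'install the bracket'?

There is a chain 'install the bracket' → 'weld the shield' → 'index the relay', which puts 'install the bracket' before 'index the relay'.
So 'index the relay' does not have to come before 'install the bracket' — it cannot.

No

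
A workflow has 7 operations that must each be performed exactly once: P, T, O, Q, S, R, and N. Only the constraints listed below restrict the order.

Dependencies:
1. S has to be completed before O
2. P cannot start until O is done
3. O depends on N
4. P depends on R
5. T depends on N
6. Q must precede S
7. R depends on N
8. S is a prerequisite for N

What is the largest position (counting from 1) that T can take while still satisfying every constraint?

7

Nothing depends on T, so it can be the final operation, position 7.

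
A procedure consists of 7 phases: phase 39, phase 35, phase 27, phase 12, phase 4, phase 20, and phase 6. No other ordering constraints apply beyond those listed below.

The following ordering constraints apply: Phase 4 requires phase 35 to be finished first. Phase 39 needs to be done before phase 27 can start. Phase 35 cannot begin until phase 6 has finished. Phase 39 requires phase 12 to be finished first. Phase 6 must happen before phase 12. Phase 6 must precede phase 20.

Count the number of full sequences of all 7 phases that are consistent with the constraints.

Phase 6 is the only phase with nothing required before it, so every ordering starts there.
Systematically extending each partial ordering one phase at a time and counting, there are 60 complete orderings.

60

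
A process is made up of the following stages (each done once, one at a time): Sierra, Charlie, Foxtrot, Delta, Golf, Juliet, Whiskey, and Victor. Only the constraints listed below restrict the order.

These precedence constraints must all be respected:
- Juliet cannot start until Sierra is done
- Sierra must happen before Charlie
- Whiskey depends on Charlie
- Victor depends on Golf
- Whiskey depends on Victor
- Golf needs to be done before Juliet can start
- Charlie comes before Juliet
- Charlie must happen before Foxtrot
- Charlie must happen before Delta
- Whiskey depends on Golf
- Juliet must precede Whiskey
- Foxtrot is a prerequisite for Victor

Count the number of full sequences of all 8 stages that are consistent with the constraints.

2 stages have no prerequisites (Sierra, Golf), so any of them could come first.
Counting all ways to extend the partial order to a total order gives 60.

60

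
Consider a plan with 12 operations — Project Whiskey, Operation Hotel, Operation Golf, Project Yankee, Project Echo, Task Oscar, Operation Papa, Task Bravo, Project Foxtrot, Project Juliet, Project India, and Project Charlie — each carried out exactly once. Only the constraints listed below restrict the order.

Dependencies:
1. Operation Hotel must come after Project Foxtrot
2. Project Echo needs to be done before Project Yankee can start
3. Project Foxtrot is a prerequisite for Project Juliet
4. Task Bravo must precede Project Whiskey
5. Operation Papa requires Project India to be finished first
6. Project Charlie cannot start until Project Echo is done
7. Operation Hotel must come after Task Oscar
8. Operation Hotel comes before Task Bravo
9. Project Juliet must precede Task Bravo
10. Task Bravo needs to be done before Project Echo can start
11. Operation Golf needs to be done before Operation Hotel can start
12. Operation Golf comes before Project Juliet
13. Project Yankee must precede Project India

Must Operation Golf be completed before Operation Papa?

Yes

Following the dependencies: Operation Golf → Project Juliet → Task Bravo → Project Echo → Project Yankee → Project India → Operation Papa.
So Operation Golf must precede Operation Papa in any valid ordering.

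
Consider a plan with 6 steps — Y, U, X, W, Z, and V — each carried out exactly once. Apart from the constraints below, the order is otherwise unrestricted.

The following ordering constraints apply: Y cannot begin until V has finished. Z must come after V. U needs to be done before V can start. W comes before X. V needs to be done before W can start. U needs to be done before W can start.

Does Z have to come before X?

Z and X are not related by any chain of constraints.
A valid ordering placing X before Z exists, so the answer is no.

No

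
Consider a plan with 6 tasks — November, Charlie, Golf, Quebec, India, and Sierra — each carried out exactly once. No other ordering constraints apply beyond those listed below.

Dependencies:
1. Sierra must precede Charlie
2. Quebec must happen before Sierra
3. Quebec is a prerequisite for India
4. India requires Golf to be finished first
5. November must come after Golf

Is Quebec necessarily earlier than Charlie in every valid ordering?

Following the dependencies: Quebec → Sierra → Charlie.
So Quebec must precede Charlie in any valid ordering.

Yes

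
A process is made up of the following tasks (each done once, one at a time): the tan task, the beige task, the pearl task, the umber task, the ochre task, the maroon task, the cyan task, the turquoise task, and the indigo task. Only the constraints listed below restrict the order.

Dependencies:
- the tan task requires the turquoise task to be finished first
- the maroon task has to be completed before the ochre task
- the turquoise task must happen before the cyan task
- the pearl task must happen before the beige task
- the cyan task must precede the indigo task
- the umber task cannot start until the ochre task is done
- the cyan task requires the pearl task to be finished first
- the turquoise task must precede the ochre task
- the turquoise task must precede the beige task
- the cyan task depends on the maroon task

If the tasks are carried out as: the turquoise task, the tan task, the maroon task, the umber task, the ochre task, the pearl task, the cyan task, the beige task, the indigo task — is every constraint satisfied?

The sequence places the umber task ahead of the ochre task.
Since the ochre task is required before the umber task, the ordering is invalid.

No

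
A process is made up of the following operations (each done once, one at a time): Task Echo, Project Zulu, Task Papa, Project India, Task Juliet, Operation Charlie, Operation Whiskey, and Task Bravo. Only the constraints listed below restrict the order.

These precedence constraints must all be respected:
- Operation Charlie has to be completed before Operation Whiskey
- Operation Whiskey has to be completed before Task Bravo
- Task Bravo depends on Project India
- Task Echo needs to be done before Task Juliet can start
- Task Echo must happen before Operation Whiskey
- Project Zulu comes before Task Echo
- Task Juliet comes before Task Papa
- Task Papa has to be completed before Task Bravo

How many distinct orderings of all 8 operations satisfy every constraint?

84

3 operations have no prerequisites (Project Zulu, Project India, Operation Charlie), so any of them could come first.
Counting all ways to extend the partial order to a total order gives 84.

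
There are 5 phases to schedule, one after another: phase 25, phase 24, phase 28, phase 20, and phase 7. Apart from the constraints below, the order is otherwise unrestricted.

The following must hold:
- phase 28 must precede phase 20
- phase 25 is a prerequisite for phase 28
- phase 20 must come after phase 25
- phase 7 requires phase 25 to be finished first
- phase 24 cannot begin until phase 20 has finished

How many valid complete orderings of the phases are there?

4

Phase 25 is the only phase with nothing required before it, so every ordering starts there.
Enumerating by repeatedly choosing an available phase (one whose prerequisites are all placed) gives 4 distinct complete orderings.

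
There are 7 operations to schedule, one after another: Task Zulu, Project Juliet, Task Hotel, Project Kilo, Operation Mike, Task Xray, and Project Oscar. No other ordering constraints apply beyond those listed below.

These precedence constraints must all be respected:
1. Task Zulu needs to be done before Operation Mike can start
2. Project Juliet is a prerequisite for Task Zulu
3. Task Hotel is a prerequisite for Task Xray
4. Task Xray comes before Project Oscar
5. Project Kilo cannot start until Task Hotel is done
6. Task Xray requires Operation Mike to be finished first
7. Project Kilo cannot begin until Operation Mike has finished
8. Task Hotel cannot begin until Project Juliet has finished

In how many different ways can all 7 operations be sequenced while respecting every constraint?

9

Only Project Juliet has no prerequisites, so it must go first.
Systematically extending each partial ordering one operation at a time and counting, there are 9 complete orderings.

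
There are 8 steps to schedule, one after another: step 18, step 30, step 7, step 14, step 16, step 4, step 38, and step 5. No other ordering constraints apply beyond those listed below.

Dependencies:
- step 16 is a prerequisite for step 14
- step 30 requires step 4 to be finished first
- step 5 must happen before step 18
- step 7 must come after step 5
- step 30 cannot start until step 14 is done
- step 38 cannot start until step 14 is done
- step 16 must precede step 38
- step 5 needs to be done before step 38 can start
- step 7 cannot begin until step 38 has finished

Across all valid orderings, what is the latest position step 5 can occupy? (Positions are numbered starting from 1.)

Every step that must follow step 5 has to come after it. Tracing all chains starting from step 5, those steps are: step 18, step 7, step 38 — 3 in total.
So at least 3 steps follow step 5, putting step 5 no later than position 5. That position is achievable by scheduling everything else first.

5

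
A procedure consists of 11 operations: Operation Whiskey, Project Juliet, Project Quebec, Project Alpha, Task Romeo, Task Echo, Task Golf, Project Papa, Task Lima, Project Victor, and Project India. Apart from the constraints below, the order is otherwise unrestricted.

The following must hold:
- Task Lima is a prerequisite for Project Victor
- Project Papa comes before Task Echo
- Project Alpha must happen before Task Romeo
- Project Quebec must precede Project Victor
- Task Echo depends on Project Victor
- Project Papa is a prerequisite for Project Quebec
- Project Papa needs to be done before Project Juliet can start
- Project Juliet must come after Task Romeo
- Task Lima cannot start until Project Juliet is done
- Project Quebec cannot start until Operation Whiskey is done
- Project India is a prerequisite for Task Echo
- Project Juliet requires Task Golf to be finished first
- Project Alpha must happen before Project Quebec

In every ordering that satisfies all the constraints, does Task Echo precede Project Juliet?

No

In fact the dependencies run the other way: Project Juliet → Task Lima → Project Victor → Task Echo.
So Task Echo never precedes Project Juliet.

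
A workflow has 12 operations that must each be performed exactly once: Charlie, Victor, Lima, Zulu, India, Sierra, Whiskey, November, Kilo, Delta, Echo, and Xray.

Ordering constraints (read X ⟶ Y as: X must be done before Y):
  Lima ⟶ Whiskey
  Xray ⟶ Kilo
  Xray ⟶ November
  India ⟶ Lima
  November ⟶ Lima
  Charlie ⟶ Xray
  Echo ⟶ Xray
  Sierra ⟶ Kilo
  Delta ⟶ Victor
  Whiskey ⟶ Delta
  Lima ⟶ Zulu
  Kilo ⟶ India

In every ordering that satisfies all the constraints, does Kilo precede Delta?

Yes

Following the dependencies: Kilo → India → Lima → Whiskey → Delta.
So Kilo must precede Delta in any valid ordering.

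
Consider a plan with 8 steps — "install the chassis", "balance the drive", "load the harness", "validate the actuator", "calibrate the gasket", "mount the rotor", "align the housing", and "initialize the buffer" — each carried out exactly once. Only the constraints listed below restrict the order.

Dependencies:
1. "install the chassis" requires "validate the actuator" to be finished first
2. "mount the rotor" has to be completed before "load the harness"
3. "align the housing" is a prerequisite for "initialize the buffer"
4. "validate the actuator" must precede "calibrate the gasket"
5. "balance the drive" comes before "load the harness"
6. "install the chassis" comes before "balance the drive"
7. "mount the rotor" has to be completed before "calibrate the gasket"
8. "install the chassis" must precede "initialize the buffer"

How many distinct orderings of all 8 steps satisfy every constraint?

3 steps have no prerequisites ("validate the actuator", "mount the rotor", "align the housing"), so any of them could come first.
Counting all ways to extend the partial order to a total order gives 293.

293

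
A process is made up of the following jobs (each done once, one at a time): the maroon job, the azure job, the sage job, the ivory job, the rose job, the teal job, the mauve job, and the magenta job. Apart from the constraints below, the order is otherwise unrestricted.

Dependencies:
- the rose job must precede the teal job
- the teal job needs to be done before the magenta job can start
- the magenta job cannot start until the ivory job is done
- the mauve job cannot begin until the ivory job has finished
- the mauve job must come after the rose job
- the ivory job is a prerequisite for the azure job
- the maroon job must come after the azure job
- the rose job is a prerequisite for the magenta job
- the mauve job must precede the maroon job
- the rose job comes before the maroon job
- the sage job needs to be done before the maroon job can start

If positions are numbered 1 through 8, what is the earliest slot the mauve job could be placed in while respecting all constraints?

Working backwards through the constraints from the mauve job, its full set of required predecessors is the ivory job, the rose job — 2 of them.
With 2 mandatory predecessors, the earliest the mauve job can sit is position 2+1 = 3, and placing just those 2 first achieves it.

3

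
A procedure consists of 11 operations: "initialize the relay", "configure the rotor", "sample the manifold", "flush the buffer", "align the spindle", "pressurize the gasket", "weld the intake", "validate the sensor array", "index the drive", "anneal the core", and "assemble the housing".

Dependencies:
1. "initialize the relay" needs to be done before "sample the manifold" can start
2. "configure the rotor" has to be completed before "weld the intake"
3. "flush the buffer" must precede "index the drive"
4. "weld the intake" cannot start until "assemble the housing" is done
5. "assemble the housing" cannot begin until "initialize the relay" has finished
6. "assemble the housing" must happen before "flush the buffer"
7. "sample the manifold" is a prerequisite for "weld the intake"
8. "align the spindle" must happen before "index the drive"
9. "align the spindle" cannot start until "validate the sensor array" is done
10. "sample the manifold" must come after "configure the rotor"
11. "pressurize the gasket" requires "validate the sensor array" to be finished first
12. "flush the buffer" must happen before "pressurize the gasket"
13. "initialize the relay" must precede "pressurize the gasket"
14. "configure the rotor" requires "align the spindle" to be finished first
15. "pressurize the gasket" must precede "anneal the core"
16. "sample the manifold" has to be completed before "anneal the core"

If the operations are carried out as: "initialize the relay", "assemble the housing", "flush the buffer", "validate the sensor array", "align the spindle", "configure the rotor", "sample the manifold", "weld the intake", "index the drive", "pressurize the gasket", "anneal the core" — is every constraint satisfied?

Every stated constraint is respected: "initialize the relay" sits at position 1, ahead of "pressurize the gasket" at position 10, and each of the other listed pairs likewise has the predecessor earlier in the sequence.

Yes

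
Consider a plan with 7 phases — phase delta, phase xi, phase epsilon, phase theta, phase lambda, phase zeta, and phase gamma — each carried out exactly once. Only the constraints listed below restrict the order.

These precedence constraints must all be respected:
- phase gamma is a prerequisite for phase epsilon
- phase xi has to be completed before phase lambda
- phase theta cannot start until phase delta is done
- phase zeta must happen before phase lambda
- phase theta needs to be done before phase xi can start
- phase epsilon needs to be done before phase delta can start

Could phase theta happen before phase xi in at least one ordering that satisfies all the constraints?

Phase theta is actually forced before phase xi by the constraints, so certainly some valid ordering has phase theta first.

Yes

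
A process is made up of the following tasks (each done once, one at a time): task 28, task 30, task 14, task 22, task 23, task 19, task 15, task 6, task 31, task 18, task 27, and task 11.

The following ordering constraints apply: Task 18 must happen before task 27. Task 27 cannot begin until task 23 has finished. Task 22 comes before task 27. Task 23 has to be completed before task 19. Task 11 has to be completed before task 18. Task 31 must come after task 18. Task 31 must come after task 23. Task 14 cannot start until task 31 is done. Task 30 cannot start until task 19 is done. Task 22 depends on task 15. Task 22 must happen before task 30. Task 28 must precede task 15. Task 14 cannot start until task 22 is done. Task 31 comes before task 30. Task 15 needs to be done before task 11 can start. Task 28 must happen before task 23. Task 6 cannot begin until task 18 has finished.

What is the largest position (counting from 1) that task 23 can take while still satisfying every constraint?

The tasks that are forced after task 23, directly or by a chain of constraints, are task 30, task 14, task 19, task 31, task 27. That's 5 tasks.
With 5 mandatory successors out of 12 tasks total, the latest slot for task 23 is 12−5 = 7, and it's reachable by doing all non-successors before task 23.

7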